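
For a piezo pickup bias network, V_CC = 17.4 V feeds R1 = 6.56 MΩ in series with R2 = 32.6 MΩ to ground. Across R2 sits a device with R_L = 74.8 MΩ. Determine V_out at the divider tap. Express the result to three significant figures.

V_out ≈ 13.5 V

First combine the lower leg with the load: R2 ‖ R_L = 22.70 MΩ.
Now apply the divider: V_out = 17.4 × 0.7758 = 13.50 V.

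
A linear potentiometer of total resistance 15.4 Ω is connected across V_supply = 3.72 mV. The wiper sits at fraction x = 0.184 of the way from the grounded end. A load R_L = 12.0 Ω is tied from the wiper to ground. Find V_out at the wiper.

The pot divides into 12.57 Ω above the wiper and 2.834 Ω below.
Lower segment in parallel with the load: 2.834 ‖ 12.0 = 2.292 Ω.
V_out = 3.72 × 2.292/(12.57 + 2.292) = 0.5739 mV.

V_out ≈ 0.574 mV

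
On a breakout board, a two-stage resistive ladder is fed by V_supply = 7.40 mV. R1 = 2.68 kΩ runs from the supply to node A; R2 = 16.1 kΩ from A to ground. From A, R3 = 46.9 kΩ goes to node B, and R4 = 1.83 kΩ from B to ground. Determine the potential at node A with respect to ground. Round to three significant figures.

V_A ≈ 6.06 mV

Node A sees R2 in parallel with the series input of stage 2, R3 + R4 = 48.73 kΩ.
Effective lower resistance at A: R2 ‖ 48.73 = 12.10 kΩ.
So V_A = 7.40 × 0.8187 = 6.058 mV.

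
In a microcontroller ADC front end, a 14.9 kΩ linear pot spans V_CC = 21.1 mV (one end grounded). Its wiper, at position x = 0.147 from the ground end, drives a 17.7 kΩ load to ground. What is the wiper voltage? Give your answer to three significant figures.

V_out ≈ 2.81 mV

Lower segment x·R_p = 2.190 kΩ; upper segment (1−x)·R_p = 12.71 kΩ.
(x·R_p) ‖ R_L = 1.949 kΩ.
V_out = 21.1 × 1.949/(12.71 + 1.949) = 2.806 mV.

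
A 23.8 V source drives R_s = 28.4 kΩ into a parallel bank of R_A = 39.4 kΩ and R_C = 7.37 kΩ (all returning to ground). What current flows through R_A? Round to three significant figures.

I ≈ 0.108 mA

Equivalent of the parallel group: R_p = 6.209 kΩ.
Node voltage V_A = V_supply · R_p/(R_s + R_p) = 23.8 × 0.1794 = 4.270 V.
I(R_A) = V_A / R_A = 4.270/39.4 = 0.1084 mA.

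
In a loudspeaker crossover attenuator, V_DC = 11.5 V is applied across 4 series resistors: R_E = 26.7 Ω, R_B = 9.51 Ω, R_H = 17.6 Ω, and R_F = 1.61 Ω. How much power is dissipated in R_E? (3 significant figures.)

P ≈ 1.15 W

ΣR = 55.42 Ω → I = 11.5/55.42 = 0.2075 A.
P(R_E) = I²·R_E = (0.2075)² × 26.7 = 1.150 W.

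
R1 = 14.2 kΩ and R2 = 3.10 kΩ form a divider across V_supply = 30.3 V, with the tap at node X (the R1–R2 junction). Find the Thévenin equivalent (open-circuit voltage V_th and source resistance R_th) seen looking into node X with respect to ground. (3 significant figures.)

V_th ≈ 5.43 V, R_th ≈ 2.54 kΩ

With X open, the divider is unloaded: V_th = 30.3 × 3.10/17.30 = 5.429 V.
Looking into X with the source shorted: R_th = R1·R2/(R1+R2) = 14.20 × 3.10/17.30 = 2.545 kΩ.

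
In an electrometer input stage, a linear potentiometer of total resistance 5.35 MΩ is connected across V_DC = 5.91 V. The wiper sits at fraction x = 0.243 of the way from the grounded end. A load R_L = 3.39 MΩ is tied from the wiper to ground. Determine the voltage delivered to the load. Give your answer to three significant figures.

Split the track: R_lower = x·R_p = 1.300 MΩ, R_upper = (1−x)·R_p = 4.050 MΩ.
Lower segment in parallel with the load: 1.300 ‖ 3.39 = 0.9397 MΩ.
Loaded-divider output: V_out = 5.91 × 0.1883 = 1.113 V.

V_out ≈ 1.11 V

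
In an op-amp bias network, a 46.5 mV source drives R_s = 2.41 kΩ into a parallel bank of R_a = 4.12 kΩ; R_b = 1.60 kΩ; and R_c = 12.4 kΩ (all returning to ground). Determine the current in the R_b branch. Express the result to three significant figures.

Parallel bank: R_p = 1/(1/4.12 + 1/1.60 + 1/12.4) = 1.054 kΩ.
V_A by voltage divider: V_A = 46.5 × 1.054/(2.41 + 1.054) = 14.15 mV.
Branch current I = V_A/R_b = 14.15/1.60 = 8.846 µA.
(Equivalently: I_total = 13.42 µA, then current-divider fraction G_k/ΣG = 0.6590.)

I ≈ 8.85 µA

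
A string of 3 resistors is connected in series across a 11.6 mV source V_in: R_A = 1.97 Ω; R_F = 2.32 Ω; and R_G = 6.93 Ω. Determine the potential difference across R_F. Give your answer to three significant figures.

V ≈ 2.40 mV

Total series resistance ΣR = 1.97 + 2.32 + 6.93 = 11.22 Ω.
V = V_in · R/ΣR = 11.6 × 0.2068 = 2.399 mV.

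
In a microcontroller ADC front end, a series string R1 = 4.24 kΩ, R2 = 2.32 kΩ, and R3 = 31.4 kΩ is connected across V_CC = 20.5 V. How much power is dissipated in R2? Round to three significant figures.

Series current I = V_CC/ΣR = 20.5/37.96 = 0.5400 mA.
P = I²R = 0.2916 × 2.32 = 0.6766 mW.

P ≈ 0.677 mW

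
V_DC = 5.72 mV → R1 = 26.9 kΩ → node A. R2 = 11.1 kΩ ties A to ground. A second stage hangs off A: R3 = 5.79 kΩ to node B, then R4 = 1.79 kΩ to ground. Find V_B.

Looking into the second stage from A: R3 + R4 = 7.580 kΩ appears in parallel with R2.
Effective lower resistance at A: R2 ‖ 7.580 = 4.504 kΩ.
First divider: V_A = V_DC · 4.504/(26.9 + 4.504) = 0.8204 mV.
Stage 2 is unloaded, so V_B = V_A · R4/(R3+R4) = 0.8204 × 1.79/7.580 = 0.1937 mV.

V_B ≈ 0.194 mV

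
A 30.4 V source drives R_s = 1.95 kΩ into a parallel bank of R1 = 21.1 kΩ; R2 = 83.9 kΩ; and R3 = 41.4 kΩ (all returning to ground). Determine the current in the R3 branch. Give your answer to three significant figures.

Parallel bank: R_p = 1/(1/21.1 + 1/83.9 + 1/41.4) = 11.98 kΩ.
V_A by voltage divider: V_A = 30.4 × 11.98/(1.95 + 11.98) = 26.14 V.
Branch current I = V_A/R3 = 26.14/41.4 = 0.6315 mA.
(Equivalently: I_total = 2.182 mA, then current-divider fraction G_k/ΣG = 0.2894.)

I ≈ 0.632 mA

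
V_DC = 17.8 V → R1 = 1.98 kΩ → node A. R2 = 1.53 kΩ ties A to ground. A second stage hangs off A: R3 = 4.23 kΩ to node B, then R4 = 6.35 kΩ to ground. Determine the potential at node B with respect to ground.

V_B ≈ 4.31 V

Looking into the second stage from A: R3 + R4 = 10.58 kΩ appears in parallel with R2.
Effective lower resistance at A: R2 ‖ 10.58 = 1.337 kΩ.
V_A = 17.8 × 1.337/(1.98 + 1.337) = 7.174 V.
Stage 2 is unloaded, so V_B = V_A · R4/(R3+R4) = 7.174 × 6.35/10.58 = 4.306 V.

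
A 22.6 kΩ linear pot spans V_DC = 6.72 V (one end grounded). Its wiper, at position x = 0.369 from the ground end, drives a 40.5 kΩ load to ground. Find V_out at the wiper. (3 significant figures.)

V_out ≈ 2.19 V

Lower segment x·R_p = 8.339 kΩ; upper segment (1−x)·R_p = 14.26 kΩ.
R_L loads the lower segment: effective lower R = 6.915 kΩ.
Then V_out = V_DC · 6.915/(14.26 + 6.915) = 2.195 V.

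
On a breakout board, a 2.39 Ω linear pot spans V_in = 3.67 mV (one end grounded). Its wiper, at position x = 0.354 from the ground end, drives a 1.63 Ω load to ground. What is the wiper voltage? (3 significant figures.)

Split the track: R_lower = x·R_p = 0.8461 Ω, R_upper = (1−x)·R_p = 1.544 Ω.
R_L loads the lower segment: effective lower R = 0.5570 Ω.
Loaded-divider output: V_out = 3.67 × 0.2651 = 0.9729 mV.
(Unloaded: V_out = x·V_in = 1.30 mV.)

V_out ≈ 0.973 mV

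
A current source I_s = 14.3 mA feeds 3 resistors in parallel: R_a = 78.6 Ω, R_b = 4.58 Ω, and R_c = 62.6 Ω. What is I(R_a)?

I ≈ 0.736 mA

Conductances: ΣG = 1/78.6 + 1/4.58 + 1/62.6 = 0.2470 (1/Ω).
Current divider: I(R_a) = I_s · G_k/ΣG = 14.3 × (0.01272/0.2470) = 14.3 × 0.05150 = 0.7365 mA.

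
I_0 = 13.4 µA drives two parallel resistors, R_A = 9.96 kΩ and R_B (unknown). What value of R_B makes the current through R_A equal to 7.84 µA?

The fraction through R_A equals R_B/(R_A+R_B).
With f = 0.5851, R_B = R_A · f/(1−f) = 9.96 × 1.410 = 14.04 kΩ.

R_B ≈ 14.0 kΩ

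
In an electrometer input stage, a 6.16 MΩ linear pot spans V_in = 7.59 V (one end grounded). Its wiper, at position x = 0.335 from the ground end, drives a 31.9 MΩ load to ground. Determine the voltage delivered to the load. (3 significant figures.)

Lower segment x·R_p = 2.064 MΩ; upper segment (1−x)·R_p = 4.096 MΩ.
Lower segment in parallel with the load: 2.064 ‖ 31.9 = 1.938 MΩ.
Loaded-divider output: V_out = 7.59 × 0.3212 = 2.438 V.
(Unloaded: V_out = x·V_in = 2.54 V.)

V_out ≈ 2.44 V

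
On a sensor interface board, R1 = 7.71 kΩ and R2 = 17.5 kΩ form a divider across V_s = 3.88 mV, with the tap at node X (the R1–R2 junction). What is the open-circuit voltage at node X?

Open-circuit (no load on X): V_th = V_s · R2/(R1 + R2) = 3.88 × 17.5/(7.710 + 17.5) = 2.693 mV.

V_th ≈ 2.69 mV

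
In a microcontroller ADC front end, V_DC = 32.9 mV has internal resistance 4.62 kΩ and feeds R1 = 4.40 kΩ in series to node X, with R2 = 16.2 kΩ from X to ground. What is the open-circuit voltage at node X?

V_th ≈ 21.1 mV

R1' = 4.62 + 4.40 = 9.020 kΩ (source resistance + R1).
V_th is the unloaded tap voltage: V_DC · R2/(R1'+R2) = 32.9 × 0.6423 = 21.13 mV.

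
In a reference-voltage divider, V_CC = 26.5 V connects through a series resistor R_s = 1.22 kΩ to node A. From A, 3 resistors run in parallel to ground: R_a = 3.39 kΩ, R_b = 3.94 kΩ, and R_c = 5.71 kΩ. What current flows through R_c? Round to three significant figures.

I ≈ 2.46 mA

Parallel bank: R_p = 1/(1/3.39 + 1/3.94 + 1/5.71) = 1.381 kΩ.
V_A = 26.5 × 1.381/2.601 = 14.07 V.
I(R_c) = V_A / R_c = 14.07/5.71 = 2.464 mA.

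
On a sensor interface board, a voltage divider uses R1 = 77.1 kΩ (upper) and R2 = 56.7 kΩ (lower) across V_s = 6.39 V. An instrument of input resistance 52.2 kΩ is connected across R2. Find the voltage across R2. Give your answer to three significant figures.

First combine the lower leg with the load: R2 ‖ R_L = 27.18 kΩ.
Now apply the divider: V_out = 6.39 × 0.2606 = 1.665 V.

V_out ≈ 1.67 V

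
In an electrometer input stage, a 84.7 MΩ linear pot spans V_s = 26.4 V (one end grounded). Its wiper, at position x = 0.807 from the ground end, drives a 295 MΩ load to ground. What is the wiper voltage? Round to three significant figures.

V_out ≈ 20.4 V

Lower segment x·R_p = 68.35 MΩ; upper segment (1−x)·R_p = 16.35 MΩ.
Lower segment in parallel with the load: 68.35 ‖ 295 = 55.49 MΩ.
Then V_out = V_s · 55.49/(16.35 + 55.49) = 20.39 V.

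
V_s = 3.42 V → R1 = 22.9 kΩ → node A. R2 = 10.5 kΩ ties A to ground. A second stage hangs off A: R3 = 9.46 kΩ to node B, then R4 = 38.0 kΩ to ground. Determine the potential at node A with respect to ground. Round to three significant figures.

Looking into the second stage from A: R3 + R4 = 47.46 kΩ appears in parallel with R2.
R2 ‖ (R3+R4) = 8.598 kΩ.
So V_A = 3.42 × 0.2730 = 0.9335 V.

V_A ≈ 0.934 V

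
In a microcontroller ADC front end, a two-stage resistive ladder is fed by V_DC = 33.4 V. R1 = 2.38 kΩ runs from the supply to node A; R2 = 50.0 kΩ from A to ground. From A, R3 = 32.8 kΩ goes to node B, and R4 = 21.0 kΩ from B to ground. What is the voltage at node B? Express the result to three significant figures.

V_B ≈ 11.9 V

Node A sees R2 in parallel with the series input of stage 2, R3 + R4 = 53.80 kΩ.
R2 ‖ (R3+R4) = 25.92 kΩ.
First divider: V_A = V_DC · 25.92/(2.38 + 25.92) = 30.59 V.
Stage 2 is unloaded, so V_B = V_A · R4/(R3+R4) = 30.59 × 21.0/53.80 = 11.94 V.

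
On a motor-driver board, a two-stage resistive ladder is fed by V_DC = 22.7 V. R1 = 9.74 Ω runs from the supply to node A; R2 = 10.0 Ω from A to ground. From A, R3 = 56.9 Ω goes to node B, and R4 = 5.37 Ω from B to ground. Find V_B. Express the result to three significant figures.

V_B ≈ 0.919 V

The second stage (R3 + R4 = 62.27 Ω) loads node A in parallel with R2.
R2 ‖ (R3+R4) = 8.616 Ω.
First divider: V_A = V_DC · 8.616/(9.74 + 8.616) = 10.66 V.
Then the unloaded second divider: V_B = V_A × R4/(R3+R4) = 10.66 × 0.08624 = 0.9189 V.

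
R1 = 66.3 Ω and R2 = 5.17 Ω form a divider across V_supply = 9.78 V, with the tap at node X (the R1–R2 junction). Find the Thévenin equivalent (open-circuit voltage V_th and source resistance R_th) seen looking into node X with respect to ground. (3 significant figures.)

V_th ≈ 0.707 V, R_th ≈ 4.80 Ω

V_th is the unloaded tap voltage: V_supply · R2/(R1+R2) = 9.78 × 0.07234 = 0.7075 V.
Looking into X with the source shorted: R_th = R1·R2/(R1+R2) = 66.30 × 5.17/71.47 = 4.796 Ω.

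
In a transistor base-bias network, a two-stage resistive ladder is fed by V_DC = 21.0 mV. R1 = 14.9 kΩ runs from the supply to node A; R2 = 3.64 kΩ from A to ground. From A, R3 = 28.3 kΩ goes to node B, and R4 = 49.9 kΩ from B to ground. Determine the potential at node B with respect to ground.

V_B ≈ 2.54 mV

Looking into the second stage from A: R3 + R4 = 78.20 kΩ appears in parallel with R2.
R2 ‖ (R3+R4) = 3.478 kΩ.
V_A = 21.0 × 3.478/(14.9 + 3.478) = 3.974 mV.
Then the unloaded second divider: V_B = V_A × R4/(R3+R4) = 3.974 × 0.6381 = 2.536 mV.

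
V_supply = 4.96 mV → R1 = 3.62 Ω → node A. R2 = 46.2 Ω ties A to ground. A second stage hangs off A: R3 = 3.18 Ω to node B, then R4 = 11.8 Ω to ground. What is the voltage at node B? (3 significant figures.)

The second stage (R3 + R4 = 14.98 Ω) loads node A in parallel with R2.
R2 ‖ (R3+R4) = 11.31 Ω.
V_A = 4.96 × 11.31/(3.62 + 11.31) = 3.758 mV.
V_B = V_A × 0.7877 = 2.960 mV.

V_B ≈ 2.96 mV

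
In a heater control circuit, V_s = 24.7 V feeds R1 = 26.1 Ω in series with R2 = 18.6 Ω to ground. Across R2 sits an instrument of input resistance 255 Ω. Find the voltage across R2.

First combine the lower leg with the load: R2 ‖ R_L = 17.34 Ω.
Voltage divider with the loaded lower leg: V_out = 24.7 × 17.34/(26.1 + 17.34) = 24.7 × 0.3991 = 9.858 V.

V_out ≈ 9.86 V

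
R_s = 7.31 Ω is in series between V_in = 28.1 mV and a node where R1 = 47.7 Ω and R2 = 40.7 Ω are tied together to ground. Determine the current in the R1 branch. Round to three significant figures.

I ≈ 0.442 mA

Parallel bank: R_p = 1/(1/47.7 + 1/40.7) = 21.96 Ω.
Node voltage V_A = V_in · R_p/(R_s + R_p) = 28.1 × 0.7503 = 21.08 mV.
I(R1) = V_A / R1 = 21.08/47.7 = 0.4420 mA.
(Equivalently: I_total = 0.9600 mA, then current-divider fraction G_k/ΣG = 0.4604.)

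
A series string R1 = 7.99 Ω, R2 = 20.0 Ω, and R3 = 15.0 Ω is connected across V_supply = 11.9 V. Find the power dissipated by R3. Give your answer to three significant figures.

Series current I = V_supply/ΣR = 11.9/42.99 = 0.2768 A.
P = I²R = 0.07662 × 15.0 = 1.149 W.

P ≈ 1.15 W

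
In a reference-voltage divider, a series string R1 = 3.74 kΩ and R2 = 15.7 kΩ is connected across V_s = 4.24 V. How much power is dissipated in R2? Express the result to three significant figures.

The common current is I = 4.24/19.44 = 0.2181 mA.
P = I²R = 0.04757 × 15.7 = 0.7469 mW.

P ≈ 0.747 mW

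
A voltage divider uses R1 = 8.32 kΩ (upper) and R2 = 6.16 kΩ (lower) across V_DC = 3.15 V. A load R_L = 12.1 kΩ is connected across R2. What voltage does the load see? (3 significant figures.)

First combine the lower leg with the load: R2 ‖ R_L = 4.082 kΩ.
Voltage divider with the loaded lower leg: V_out = 3.15 × 4.082/(8.32 + 4.082) = 3.15 × 0.3291 = 1.037 V.
(Unloaded it would be 1.34 V; the load pulls it down.)

V_out ≈ 1.04 V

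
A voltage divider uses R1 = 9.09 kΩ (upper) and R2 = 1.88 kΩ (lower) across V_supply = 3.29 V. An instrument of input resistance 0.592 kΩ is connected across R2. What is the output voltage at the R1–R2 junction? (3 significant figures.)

The load sits in parallel with R2, giving an effective lower resistance R2' = R2·R_L/(R2+R_L) = 0.4502 kΩ.
Now apply the divider: V_out = 3.29 × 0.04719 = 0.1553 V.
(Unloaded it would be 0.564 V; the load pulls it down.)

V_out ≈ 0.155 V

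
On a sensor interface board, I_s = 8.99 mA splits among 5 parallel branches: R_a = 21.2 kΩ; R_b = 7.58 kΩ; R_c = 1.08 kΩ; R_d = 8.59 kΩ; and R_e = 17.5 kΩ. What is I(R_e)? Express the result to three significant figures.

Conductances: ΣG = 1/21.2 + 1/7.58 + 1/1.08 + 1/8.59 + 1/17.5 = 1.279 (1/kΩ).
R_e takes the fraction G_k/ΣG = 0.05714/1.279 = 0.04469, so I = 8.99 × 0.04469 = 0.4018 mA.

I ≈ 0.402 mA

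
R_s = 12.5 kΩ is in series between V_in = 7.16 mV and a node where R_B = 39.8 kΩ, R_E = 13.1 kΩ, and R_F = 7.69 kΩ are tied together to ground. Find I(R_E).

Parallel bank: R_p = 1/(1/39.8 + 1/13.1 + 1/7.69) = 4.320 kΩ.
V_A by voltage divider: V_A = 7.16 × 4.320/(12.5 + 4.320) = 1.839 mV.
I(R_E) = V_A / R_E = 1.839/13.1 = 0.1404 µA.
(Equivalently: I_total = 0.4257 µA, then current-divider fraction G_k/ΣG = 0.3297.)

I ≈ 0.140 µA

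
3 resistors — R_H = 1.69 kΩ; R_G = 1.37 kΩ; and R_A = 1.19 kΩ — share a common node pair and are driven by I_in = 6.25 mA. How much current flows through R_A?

ΣG = 1/1.69 + 1/1.37 + 1/1.19 = 2.162.
Current divider: I(R_A) = I_in · G_k/ΣG = 6.25 × (0.8403/2.162) = 6.25 × 0.3887 = 2.429 mA.

I ≈ 2.43 mA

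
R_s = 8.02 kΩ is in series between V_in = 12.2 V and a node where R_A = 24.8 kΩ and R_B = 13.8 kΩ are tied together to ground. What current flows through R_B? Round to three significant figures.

I ≈ 0.464 mA

Combine the parallel branches: R_p = (1/24.8 + 1/13.8)⁻¹ = 8.866 kΩ.
V_A by voltage divider: V_A = 12.2 × 8.866/(8.02 + 8.866) = 6.406 V.
I(R_B) = V_A / R_B = 6.406/13.8 = 0.4642 mA.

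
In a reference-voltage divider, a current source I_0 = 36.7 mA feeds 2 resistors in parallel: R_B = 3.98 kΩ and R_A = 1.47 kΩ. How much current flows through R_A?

With just two branches, the current splits inversely with resistance.
I(R_A) = 36.7 × 3.98/(3.98 + 1.47) = 36.7 × 0.7303 = 26.80 mA.

I ≈ 26.8 mA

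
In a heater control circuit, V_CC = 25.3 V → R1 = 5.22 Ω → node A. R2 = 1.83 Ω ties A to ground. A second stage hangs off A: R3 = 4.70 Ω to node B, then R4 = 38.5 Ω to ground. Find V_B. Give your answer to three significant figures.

The second stage (R3 + R4 = 43.20 Ω) loads node A in parallel with R2.
Effective lower resistance at A: R2 ‖ 43.20 = 1.756 Ω.
V_A = 25.3 × 1.756/(5.22 + 1.756) = 6.368 V.
Stage 2 is unloaded, so V_B = V_A · R4/(R3+R4) = 6.368 × 38.5/43.20 = 5.675 V.

V_B ≈ 5.67 V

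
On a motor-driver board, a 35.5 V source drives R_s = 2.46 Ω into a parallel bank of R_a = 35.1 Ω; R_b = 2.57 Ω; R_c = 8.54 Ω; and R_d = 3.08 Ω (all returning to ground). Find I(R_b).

Parallel bank: R_p = 1/(1/35.1 + 1/2.57 + 1/8.54 + 1/3.08) = 1.164 Ω.
V_A = 35.5 × 1.164/3.624 = 11.40 V.
Branch current I = V_A/R_b = 11.40/2.57 = 4.436 A.

I ≈ 4.44 A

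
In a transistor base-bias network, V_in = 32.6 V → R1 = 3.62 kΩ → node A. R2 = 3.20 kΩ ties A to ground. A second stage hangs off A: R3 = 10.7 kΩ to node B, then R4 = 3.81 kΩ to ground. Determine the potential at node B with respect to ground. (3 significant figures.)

V_B ≈ 3.60 V

Node A sees R2 in parallel with the series input of stage 2, R3 + R4 = 14.51 kΩ.
Effective lower resistance at A: R2 ‖ 14.51 = 2.622 kΩ.
First divider: V_A = V_in · 2.622/(3.62 + 2.622) = 13.69 V.
Stage 2 is unloaded, so V_B = V_A · R4/(R3+R4) = 13.69 × 3.81/14.51 = 3.596 V.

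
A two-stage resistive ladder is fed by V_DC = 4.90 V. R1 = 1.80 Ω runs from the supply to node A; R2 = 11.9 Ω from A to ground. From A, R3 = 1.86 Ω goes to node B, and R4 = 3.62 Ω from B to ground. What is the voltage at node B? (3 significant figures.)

V_B ≈ 2.19 V

Looking into the second stage from A: R3 + R4 = 5.480 Ω appears in parallel with R2.
R2 ‖ (R3+R4) = 3.752 Ω.
First divider: V_A = V_DC · 3.752/(1.80 + 3.752) = 3.311 V.
V_B = V_A × 0.6606 = 2.187 V.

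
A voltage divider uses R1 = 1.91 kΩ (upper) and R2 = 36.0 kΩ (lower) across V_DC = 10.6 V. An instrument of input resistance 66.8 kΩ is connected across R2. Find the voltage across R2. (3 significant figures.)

First combine the lower leg with the load: R2 ‖ R_L = 23.39 kΩ.
Voltage divider with the loaded lower leg: V_out = 10.6 × 23.39/(1.91 + 23.39) = 10.6 × 0.9245 = 9.800 V.
(Unloaded it would be 10.1 V; the load pulls it down.)

V_out ≈ 9.80 V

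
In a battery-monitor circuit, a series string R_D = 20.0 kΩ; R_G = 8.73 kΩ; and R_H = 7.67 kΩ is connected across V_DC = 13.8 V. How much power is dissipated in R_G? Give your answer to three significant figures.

ΣR = 36.40 kΩ → I = 13.8/36.40 = 0.3791 mA.
P(R_G) = I²·R_G = (0.3791)² × 8.73 = 1.255 mW.

P ≈ 1.25 mW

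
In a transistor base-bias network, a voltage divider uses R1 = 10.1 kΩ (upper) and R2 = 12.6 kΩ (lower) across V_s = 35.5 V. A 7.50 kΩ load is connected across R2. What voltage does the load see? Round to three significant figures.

First combine the lower leg with the load: R2 ‖ R_L = 4.701 kΩ.
Now apply the divider: V_out = 35.5 × 0.3176 = 11.28 V.

V_out ≈ 11.3 V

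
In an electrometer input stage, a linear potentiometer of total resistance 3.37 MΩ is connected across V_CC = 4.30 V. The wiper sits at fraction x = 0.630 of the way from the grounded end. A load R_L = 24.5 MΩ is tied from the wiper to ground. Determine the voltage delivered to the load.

Lower segment x·R_p = 2.123 MΩ; upper segment (1−x)·R_p = 1.247 MΩ.
Lower segment in parallel with the load: 2.123 ‖ 24.5 = 1.954 MΩ.
Then V_out = V_CC · 1.954/(1.247 + 1.954) = 2.625 V.
(Unloaded: V_out = x·V_CC = 2.71 V.)

V_out ≈ 2.62 V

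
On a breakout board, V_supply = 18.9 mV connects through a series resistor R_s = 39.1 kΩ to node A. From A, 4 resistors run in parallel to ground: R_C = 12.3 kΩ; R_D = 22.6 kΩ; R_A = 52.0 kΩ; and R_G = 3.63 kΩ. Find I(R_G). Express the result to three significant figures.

I ≈ 0.299 µA

Equivalent of the parallel group: R_p = 2.379 kΩ.
V_A by voltage divider: V_A = 18.9 × 2.379/(39.1 + 2.379) = 1.084 mV.
I(R_G) = V_A / R_G = 1.084/3.63 = 0.2987 µA.
(Equivalently: I_total = 0.4556 µA, then current-divider fraction G_k/ΣG = 0.6555.)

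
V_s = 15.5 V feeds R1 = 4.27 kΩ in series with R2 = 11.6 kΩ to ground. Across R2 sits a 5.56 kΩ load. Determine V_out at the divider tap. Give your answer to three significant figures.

First combine the lower leg with the load: R2 ‖ R_L = 3.759 kΩ.
Voltage divider with the loaded lower leg: V_out = 15.5 × 3.759/(4.27 + 3.759) = 15.5 × 0.4681 = 7.256 V.
(Unloaded it would be 11.3 V; the load pulls it down.)

V_out ≈ 7.26 V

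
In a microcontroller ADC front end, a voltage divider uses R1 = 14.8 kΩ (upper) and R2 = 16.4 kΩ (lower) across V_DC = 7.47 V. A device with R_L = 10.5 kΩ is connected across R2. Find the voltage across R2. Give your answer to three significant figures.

V_out ≈ 2.26 V

First combine the lower leg with the load: R2 ‖ R_L = 6.401 kΩ.
Now apply the divider: V_out = 7.47 × 0.3019 = 2.255 V.
(Unloaded it would be 3.93 V; the load pulls it down.)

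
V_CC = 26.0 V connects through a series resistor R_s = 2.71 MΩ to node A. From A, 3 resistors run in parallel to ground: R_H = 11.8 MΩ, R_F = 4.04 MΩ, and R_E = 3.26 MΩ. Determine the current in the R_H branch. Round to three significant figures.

I ≈ 0.807 µA

Combine the parallel branches: R_p = (1/11.8 + 1/4.04 + 1/3.26)⁻¹ = 1.565 MΩ.
Node voltage V_A = V_CC · R_p/(R_s + R_p) = 26.0 × 0.3661 = 9.518 V.
I(R_H) = V_A / R_H = 9.518/11.8 = 0.8066 µA.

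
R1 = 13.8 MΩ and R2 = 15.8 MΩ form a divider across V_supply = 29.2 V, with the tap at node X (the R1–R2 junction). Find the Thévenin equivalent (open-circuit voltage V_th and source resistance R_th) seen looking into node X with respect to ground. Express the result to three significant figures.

Open-circuit (no load on X): V_th = V_supply · R2/(R1 + R2) = 29.2 × 15.8/(13.80 + 15.8) = 15.59 V.
With V_supply suppressed (replaced by a short), R_th = R1 ‖ R2 = (13.80 × 15.8)/(13.80 + 15.8) = 7.366 MΩ.

V_th ≈ 15.6 V, R_th ≈ 7.37 MΩ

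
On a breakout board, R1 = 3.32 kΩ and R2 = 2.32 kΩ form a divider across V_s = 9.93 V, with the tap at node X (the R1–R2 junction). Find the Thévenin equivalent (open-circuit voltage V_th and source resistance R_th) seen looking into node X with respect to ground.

V_th ≈ 4.08 V, R_th ≈ 1.37 kΩ

Open-circuit (no load on X): V_th = V_s · R2/(R1 + R2) = 9.93 × 2.32/(3.320 + 2.32) = 4.085 V.
Looking into X with the source shorted: R_th = R1·R2/(R1+R2) = 3.320 × 2.32/5.640 = 1.366 kΩ.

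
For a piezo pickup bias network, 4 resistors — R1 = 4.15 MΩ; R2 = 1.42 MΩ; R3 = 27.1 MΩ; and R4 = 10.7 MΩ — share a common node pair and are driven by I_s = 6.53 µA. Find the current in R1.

I ≈ 1.46 µA

Conductances: ΣG = 1/4.15 + 1/1.42 + 1/27.1 + 1/10.7 = 1.076 (1/MΩ).
By the current-divider rule, I = I_s · G_k/ΣG = 6.53 × 0.2240 = 1.463 µA.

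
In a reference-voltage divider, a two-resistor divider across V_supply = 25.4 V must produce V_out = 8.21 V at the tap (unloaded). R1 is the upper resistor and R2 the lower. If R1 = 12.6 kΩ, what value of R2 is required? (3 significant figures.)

Required fraction k = V_out/V_supply = 0.3232.
R2 = R1 · 0.3232/(1 − 0.3232) = 6.018 kΩ.

R2 ≈ 6.02 kΩ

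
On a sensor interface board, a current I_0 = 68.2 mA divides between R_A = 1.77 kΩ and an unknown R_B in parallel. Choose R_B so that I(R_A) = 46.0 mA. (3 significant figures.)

R_B ≈ 3.67 kΩ

Two-branch current divider: I_A = I_0 · R_B/(R_A + R_B).
With f = 0.6745, R_B = R_A · f/(1−f) = 1.77 × 2.072 = 3.668 kΩ.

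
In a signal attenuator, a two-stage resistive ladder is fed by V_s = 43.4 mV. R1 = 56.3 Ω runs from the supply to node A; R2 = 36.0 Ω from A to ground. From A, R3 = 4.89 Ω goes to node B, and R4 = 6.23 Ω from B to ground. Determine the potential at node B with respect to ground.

The second stage (R3 + R4 = 11.12 Ω) loads node A in parallel with R2.
R2 ‖ (R3+R4) = 8.496 Ω.
First divider: V_A = V_s · 8.496/(56.3 + 8.496) = 5.690 mV.
Then the unloaded second divider: V_B = V_A × R4/(R3+R4) = 5.690 × 0.5603 = 3.188 mV.

V_B ≈ 3.19 mV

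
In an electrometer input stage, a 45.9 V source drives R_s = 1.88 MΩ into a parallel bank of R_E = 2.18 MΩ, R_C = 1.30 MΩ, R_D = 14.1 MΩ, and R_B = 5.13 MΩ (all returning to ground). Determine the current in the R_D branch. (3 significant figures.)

I ≈ 0.855 µA

Combine the parallel branches: R_p = (1/2.18 + 1/1.30 + 1/14.1 + 1/5.13)⁻¹ = 0.6694 MΩ.
V_A = 45.9 × 0.6694/2.549 = 12.05 V.
I(R_D) = V_A / R_D = 12.05/14.1 = 0.8548 µA.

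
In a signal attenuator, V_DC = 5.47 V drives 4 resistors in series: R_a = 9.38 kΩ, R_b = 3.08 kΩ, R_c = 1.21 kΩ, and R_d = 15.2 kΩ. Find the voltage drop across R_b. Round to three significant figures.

Series total: ΣR = 9.38 + 3.08 + 1.21 + 15.2 = 28.87 kΩ.
By the voltage-divider rule, V = 5.47 × 3.080/28.87 = 0.5836 V.

V ≈ 0.584 V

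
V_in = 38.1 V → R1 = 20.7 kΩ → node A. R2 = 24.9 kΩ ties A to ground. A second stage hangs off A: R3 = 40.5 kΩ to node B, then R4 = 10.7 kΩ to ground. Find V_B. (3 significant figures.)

V_B ≈ 3.56 V

The second stage (R3 + R4 = 51.20 kΩ) loads node A in parallel with R2.
R2 ‖ (R3+R4) = 16.75 kΩ.
So V_A = 38.1 × 0.4473 = 17.04 V.
V_B = V_A × 0.2090 = 3.562 V.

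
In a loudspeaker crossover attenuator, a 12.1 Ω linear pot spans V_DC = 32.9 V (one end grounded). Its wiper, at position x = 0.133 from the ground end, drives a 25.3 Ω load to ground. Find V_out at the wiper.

V_out ≈ 4.15 V

Split the track: R_lower = x·R_p = 1.609 Ω, R_upper = (1−x)·R_p = 10.49 Ω.
Lower segment in parallel with the load: 1.609 ‖ 25.3 = 1.513 Ω.
Loaded-divider output: V_out = 32.9 × 0.1260 = 4.147 V.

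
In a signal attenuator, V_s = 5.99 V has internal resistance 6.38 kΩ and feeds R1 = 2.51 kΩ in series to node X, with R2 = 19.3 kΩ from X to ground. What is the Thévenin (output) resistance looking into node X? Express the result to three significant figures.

R1' = 6.38 + 2.51 = 8.890 kΩ (source resistance + R1).
With V_s suppressed (replaced by a short), R_th = R1' ‖ R2 = (8.890 × 19.3)/(8.890 + 19.3) = 6.086 kΩ.

R_th ≈ 6.09 kΩ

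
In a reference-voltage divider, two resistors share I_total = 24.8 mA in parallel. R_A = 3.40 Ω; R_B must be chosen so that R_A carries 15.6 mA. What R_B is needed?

The fraction through R_A equals R_B/(R_A+R_B).
With f = 0.6290, R_B = R_A · f/(1−f) = 3.40 × 1.696 = 5.765 Ω.

R_B ≈ 5.77 Ω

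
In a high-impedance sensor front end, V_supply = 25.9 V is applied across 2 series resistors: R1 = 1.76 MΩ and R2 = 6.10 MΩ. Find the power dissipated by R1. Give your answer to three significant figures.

P ≈ 19.1 µW

ΣR = 7.860 MΩ → I = 25.9/7.860 = 3.295 µA.
P(R1) = I²·R1 = (3.295)² × 1.76 = 19.11 µW.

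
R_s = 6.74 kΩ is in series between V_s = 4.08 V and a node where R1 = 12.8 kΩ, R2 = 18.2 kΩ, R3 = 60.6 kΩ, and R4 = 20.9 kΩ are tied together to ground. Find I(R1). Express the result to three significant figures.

Equivalent of the parallel group: R_p = 5.065 kΩ.
Node voltage V_A = V_s · R_p/(R_s + R_p) = 4.08 × 0.4291 = 1.751 V.
I(R1) = V_A / R1 = 1.751/12.8 = 0.1368 mA.

I ≈ 0.137 mA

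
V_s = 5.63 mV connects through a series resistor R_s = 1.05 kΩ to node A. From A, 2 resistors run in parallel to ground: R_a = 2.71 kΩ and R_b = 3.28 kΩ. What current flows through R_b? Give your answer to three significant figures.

I ≈ 1.01 µA

Equivalent of the parallel group: R_p = 1.484 kΩ.
V_A = 5.63 × 1.484/2.534 = 3.297 mV.
I(R_b) = V_A / R_b = 3.297/3.28 = 1.005 µA.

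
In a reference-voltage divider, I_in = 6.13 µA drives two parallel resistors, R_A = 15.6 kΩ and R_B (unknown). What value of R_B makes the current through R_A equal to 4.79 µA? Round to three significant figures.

R_B ≈ 55.8 kΩ

In a two-way split, I_A/I_in = R_B/(R_A + R_B).
With f = 0.7814, R_B = R_A · f/(1−f) = 15.6 × 3.575 = 55.76 kΩ.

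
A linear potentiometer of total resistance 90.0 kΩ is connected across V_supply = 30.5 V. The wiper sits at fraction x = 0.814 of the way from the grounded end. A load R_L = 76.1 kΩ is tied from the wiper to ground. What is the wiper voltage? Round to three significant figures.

The pot divides into 16.74 kΩ above the wiper and 73.26 kΩ below.
R_L loads the lower segment: effective lower R = 37.33 kΩ.
Loaded-divider output: V_out = 30.5 × 0.6904 = 21.06 V.
(Unloaded: V_out = x·V_supply = 24.8 V.)

V_out ≈ 21.1 V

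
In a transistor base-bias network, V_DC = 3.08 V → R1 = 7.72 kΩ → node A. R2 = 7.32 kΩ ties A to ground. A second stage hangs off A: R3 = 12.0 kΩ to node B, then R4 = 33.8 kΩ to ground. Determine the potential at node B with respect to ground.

V_B ≈ 1.02 V

Looking into the second stage from A: R3 + R4 = 45.80 kΩ appears in parallel with R2.
R2 ‖ (R3+R4) = 6.311 kΩ.
So V_A = 3.08 × 0.4498 = 1.385 V.
Then the unloaded second divider: V_B = V_A × R4/(R3+R4) = 1.385 × 0.7380 = 1.022 V.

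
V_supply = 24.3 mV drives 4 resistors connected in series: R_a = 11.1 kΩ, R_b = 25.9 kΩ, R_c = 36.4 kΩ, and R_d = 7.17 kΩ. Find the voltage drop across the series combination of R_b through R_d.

V ≈ 21.0 mV

Series total: ΣR = 11.1 + 25.9 + 36.4 + 7.17 = 80.57 kΩ.
R_{R_b..R_d} = 25.9 + 36.4 + 7.17 = 69.47 kΩ.
V = V_supply · R/ΣR = 24.3 × 0.8622 = 20.95 mV.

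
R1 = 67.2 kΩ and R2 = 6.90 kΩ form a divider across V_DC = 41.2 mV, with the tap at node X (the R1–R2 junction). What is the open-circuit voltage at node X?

V_th is the unloaded tap voltage: V_DC · R2/(R1+R2) = 41.2 × 0.09312 = 3.836 mV.

V_th ≈ 3.84 mV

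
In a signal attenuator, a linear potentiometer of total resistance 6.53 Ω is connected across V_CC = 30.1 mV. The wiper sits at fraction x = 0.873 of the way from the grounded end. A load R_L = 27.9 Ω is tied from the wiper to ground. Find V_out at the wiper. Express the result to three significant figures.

Lower segment x·R_p = 5.701 Ω; upper segment (1−x)·R_p = 0.8293 Ω.
(x·R_p) ‖ R_L = 4.734 Ω.
Then V_out = V_CC · 4.734/(0.8293 + 4.734) = 25.61 mV.
(Unloaded: V_out = x·V_CC = 26.3 mV.)

V_out ≈ 25.6 mV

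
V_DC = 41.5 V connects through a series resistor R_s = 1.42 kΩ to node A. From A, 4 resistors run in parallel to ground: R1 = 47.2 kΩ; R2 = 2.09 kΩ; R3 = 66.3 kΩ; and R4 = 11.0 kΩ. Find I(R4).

Equivalent of the parallel group: R_p = 1.651 kΩ.
V_A = 41.5 × 1.651/3.071 = 22.31 V.
Branch current I = V_A/R4 = 22.31/11.0 = 2.028 mA.
(Equivalently: I_total = 13.51 mA, then current-divider fraction G_k/ΣG = 0.1501.)

I ≈ 2.03 mA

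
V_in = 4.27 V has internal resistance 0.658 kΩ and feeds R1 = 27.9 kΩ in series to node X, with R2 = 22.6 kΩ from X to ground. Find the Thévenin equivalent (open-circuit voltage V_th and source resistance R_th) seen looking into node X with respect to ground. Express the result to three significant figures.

R1' = 0.658 + 27.9 = 28.56 kΩ (source resistance + R1).
Open-circuit (no load on X): V_th = V_in · R2/(R1' + R2) = 4.27 × 22.6/(28.56 + 22.6) = 1.886 V.
Zeroing V_in shorts the top of R1' to ground, so R_th = R1' ‖ R2 = 12.62 kΩ.

V_th ≈ 1.89 V, R_th ≈ 12.6 kΩ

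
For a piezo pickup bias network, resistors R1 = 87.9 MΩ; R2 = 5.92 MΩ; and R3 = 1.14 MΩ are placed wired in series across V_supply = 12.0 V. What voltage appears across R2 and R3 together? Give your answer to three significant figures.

Total series resistance ΣR = 87.9 + 5.92 + 1.14 = 94.96 MΩ.
R_{R2..R3} = 5.92 + 1.14 = 7.060 MΩ.
Voltage divider: V = V_supply · (7.060 / 94.96) = 12.0 × 0.07435 = 0.8922 V.

V ≈ 0.892 V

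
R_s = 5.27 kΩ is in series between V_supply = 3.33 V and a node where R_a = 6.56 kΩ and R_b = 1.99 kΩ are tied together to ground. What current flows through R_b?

Combine the parallel branches: R_p = (1/6.56 + 1/1.99)⁻¹ = 1.527 kΩ.
Node voltage V_A = V_supply · R_p/(R_s + R_p) = 3.33 × 0.2246 = 0.7480 V.
Branch current I = V_A/R_b = 0.7480/1.99 = 0.3759 mA.

I ≈ 0.376 mA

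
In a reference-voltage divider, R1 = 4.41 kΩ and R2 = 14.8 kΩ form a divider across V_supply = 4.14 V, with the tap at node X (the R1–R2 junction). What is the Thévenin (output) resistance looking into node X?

Looking into X with the source shorted: R_th = R1·R2/(R1+R2) = 4.410 × 14.8/19.21 = 3.398 kΩ.

R_th ≈ 3.40 kΩ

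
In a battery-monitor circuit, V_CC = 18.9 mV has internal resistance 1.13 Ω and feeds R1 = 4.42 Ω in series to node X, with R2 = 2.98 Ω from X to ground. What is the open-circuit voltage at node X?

V_th ≈ 6.60 mV

R1' = 1.13 + 4.42 = 5.550 Ω (source resistance + R1).
With X open, the divider is unloaded: V_th = 18.9 × 2.98/8.530 = 6.603 mV.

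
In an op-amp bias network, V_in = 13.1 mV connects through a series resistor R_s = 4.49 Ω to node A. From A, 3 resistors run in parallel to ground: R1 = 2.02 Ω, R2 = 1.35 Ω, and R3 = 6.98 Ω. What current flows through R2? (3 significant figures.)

Combine the parallel branches: R_p = (1/2.02 + 1/1.35 + 1/6.98)⁻¹ = 0.7251 Ω.
Node voltage V_A = V_in · R_p/(R_s + R_p) = 13.1 × 0.1390 = 1.821 mV.
I(R2) = V_A / R2 = 1.821/1.35 = 1.349 mA.
(Check via current divider: I_total = 2.512 mA; share G_k/ΣG = 0.5371 → same result.)

I ≈ 1.35 mA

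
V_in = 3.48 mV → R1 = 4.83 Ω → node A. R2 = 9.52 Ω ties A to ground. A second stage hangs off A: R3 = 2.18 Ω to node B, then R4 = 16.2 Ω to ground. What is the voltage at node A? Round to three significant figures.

V_A ≈ 1.97 mV

Node A sees R2 in parallel with the series input of stage 2, R3 + R4 = 18.38 Ω.
R2 ‖ (R3+R4) = 6.272 Ω.
So V_A = 3.48 × 0.5649 = 1.966 mV.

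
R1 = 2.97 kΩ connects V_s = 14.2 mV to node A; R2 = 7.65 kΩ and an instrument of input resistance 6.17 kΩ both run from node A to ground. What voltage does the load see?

First combine the lower leg with the load: R2 ‖ R_L = 3.415 kΩ.
Now apply the divider: V_out = 14.2 × 0.5349 = 7.595 mV.

V_out ≈ 7.60 mV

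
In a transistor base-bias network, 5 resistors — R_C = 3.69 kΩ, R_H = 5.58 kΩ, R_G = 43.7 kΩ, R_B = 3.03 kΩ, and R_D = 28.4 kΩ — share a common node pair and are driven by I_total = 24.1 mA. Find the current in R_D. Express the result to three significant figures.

ΣG = 1/3.69 + 1/5.58 + 1/43.7 + 1/3.03 + 1/28.4 = 0.8383.
R_D takes the fraction G_k/ΣG = 0.03521/0.8383 = 0.04200, so I = 24.1 × 0.04200 = 1.012 mA.

I ≈ 1.01 mA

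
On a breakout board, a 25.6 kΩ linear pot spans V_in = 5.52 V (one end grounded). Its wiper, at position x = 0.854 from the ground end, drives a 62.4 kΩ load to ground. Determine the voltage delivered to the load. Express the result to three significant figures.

The pot divides into 3.738 kΩ above the wiper and 21.86 kΩ below.
R_L loads the lower segment: effective lower R = 16.19 kΩ.
Loaded-divider output: V_out = 5.52 × 0.8124 = 4.485 V.
(Unloaded: V_out = x·V_in = 4.71 V.)

V_out ≈ 4.48 V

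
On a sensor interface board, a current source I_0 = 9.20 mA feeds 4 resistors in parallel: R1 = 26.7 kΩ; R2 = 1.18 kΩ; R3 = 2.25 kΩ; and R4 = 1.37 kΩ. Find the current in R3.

I ≈ 1.99 mA

ΣG = 1/26.7 + 1/1.18 + 1/2.25 + 1/1.37 = 2.059.
By the current-divider rule, I = I_0 · G_k/ΣG = 9.20 × 0.2158 = 1.986 mA.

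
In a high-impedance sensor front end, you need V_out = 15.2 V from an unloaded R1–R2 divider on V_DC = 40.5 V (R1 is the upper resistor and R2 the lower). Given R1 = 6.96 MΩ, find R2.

The divider ratio is R2/(R1+R2) = 15.2/40.5 = 0.3753.
Rearranging, R2 = R1·k/(1−k) = 6.96 × 0.6008 = 4.182 MΩ.

R2 ≈ 4.18 MΩ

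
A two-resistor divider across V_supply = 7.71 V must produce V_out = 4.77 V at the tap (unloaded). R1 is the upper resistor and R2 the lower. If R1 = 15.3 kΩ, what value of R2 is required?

V_out/V_supply = R2/(R1+R2) = 0.6187.
So R2 = R1 · V_out/(V_supply − V_out) = 15.3 × 4.77/(7.71 − 4.77) = 15.3 × 1.622 = 24.82 kΩ.

R2 ≈ 24.8 kΩ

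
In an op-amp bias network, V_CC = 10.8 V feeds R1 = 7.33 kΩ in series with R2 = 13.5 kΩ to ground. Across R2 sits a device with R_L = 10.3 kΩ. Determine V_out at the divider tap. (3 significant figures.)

V_out ≈ 4.79 V

First combine the lower leg with the load: R2 ‖ R_L = 5.842 kΩ.
Now apply the divider: V_out = 10.8 × 0.4435 = 4.790 V.
(Unloaded it would be 7.00 V; the load pulls it down.)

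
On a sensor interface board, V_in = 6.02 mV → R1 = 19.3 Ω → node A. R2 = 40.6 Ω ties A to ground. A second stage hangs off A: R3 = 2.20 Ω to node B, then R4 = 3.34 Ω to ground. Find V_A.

V_A ≈ 1.21 mV

Node A sees R2 in parallel with the series input of stage 2, R3 + R4 = 5.540 Ω.
Effective lower resistance at A: R2 ‖ 5.540 = 4.875 Ω.
V_A = 6.02 × 4.875/(19.3 + 4.875) = 1.214 mV.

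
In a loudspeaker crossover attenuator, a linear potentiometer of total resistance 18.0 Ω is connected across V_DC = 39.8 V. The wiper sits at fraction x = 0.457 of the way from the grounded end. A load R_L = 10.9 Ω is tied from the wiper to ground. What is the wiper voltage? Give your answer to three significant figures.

Split the track: R_lower = x·R_p = 8.226 Ω, R_upper = (1−x)·R_p = 9.774 Ω.
(x·R_p) ‖ R_L = 4.688 Ω.
Loaded-divider output: V_out = 39.8 × 0.3242 = 12.90 V.
(Unloaded: V_out = x·V_DC = 18.2 V.)

V_out ≈ 12.9 V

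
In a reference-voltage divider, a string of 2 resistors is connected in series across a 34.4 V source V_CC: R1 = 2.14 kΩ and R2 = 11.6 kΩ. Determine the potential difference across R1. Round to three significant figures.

Series total: ΣR = 2.14 + 11.6 = 13.74 kΩ.
By the voltage-divider rule, V = 34.4 × 2.140/13.74 = 5.358 V.

V ≈ 5.36 V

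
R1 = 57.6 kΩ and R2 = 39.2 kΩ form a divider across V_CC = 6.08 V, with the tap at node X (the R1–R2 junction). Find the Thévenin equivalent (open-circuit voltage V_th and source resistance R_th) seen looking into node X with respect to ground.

V_th ≈ 2.46 V, R_th ≈ 23.3 kΩ

V_th is the unloaded tap voltage: V_CC · R2/(R1+R2) = 6.08 × 0.4050 = 2.462 V.
Zeroing V_CC shorts the top of R1 to ground, so R_th = R1 ‖ R2 = 23.33 kΩ.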